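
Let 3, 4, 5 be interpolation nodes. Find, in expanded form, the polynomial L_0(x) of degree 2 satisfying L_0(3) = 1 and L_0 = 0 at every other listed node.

L_0(x) = (1/2)x^2 - (9/2)x + 10

L_0(x) = (x - 4)(x - 5) / [(-1)·(-2)]
       = (x^2 - 9x + 20) / (2)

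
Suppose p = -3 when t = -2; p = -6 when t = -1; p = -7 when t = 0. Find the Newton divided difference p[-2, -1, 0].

p[-2,-1] = (-6 - (-3)) / (-1 - (-2)) = -3
p[-1,0] = (-7 - (-6)) / (0 - (-1)) = -1
p[-2,-1,0] = (-1 - (-3)) / (0 - (-2)) = 1

1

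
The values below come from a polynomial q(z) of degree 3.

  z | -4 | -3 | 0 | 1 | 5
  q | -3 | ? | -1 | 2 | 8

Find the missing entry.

The 4 known values determine q uniquely (degree ≤ 3).
Evaluate each Lagrange basis at z = -3:
L_0(-3) = (-3)·(-4)·(-8)/[(-4)·(-5)·(-9)] = 8/15
L_1(-3) = (1)·(-4)·(-8)/[(4)·(-1)·(-5)] = 8/5
L_2(-3) = (1)·(-3)·(-8)/[(5)·(1)·(-4)] = -6/5
L_3(-3) = (1)·(-3)·(-4)/[(9)·(5)·(4)] = 1/15
Sum: (-3)·(8/15) + (-1)·(8/5) + 2·(-6/5) + 8·(1/15) = -76/15

-76/15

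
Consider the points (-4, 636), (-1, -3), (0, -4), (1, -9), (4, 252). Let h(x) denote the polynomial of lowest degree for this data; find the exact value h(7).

3573

Using Newton's divided-difference form:
h[-4,-1] = (-3 - 636) / (-1 - (-4)) = -213
h[-1,0] = (-4 - (-3)) / (0 - (-1)) = -1
h[0,1] = (-9 - (-4)) / (1 - 0) = -5
h[1,4] = (252 - (-9)) / (4 - 1) = 87
h[-4,-1,0] = (-1 - (-213)) / (0 - (-4)) = 53
h[-1,0,1] = (-5 - (-1)) / (1 - (-1)) = -2
h[0,1,4] = (87 - (-5)) / (4 - 0) = 23
h[-4,-1,0,1] = (-2 - 53) / (1 - (-4)) = -11
h[-1,0,1,4] = (23 - (-2)) / (4 - (-1)) = 5
h[-4,-1,0,1,4] = (5 - (-11)) / (4 - (-4)) = 2
h(7) = 636 + (-213)·(11) + 53·(11)·(8) + (-11)·(11)·(8)·(7) + 2·(11)·(8)·(7)·(6) = 3573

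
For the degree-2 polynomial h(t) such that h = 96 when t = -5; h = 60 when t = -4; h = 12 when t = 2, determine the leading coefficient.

4

Build the Lagrange basis polynomials:
L_0(t) = (t + 4)(t - 2) / [7] = (1/7)t^2 + (2/7)t - 8/7
L_1(t) = (t + 5)(t - 2) / [-6] = -(1/6)t^2 - (1/2)t + 5/3
L_2(t) = (t + 5)(t + 4) / [42] = (1/42)t^2 + (3/14)t + 10/21
h(t) = 96·L_0 + 60·L_1 + 12·L_2
Only the coefficient of t^2 is needed; take it from each L_i and combine:
96·(1/7) + 60·(-1/6) + 12·(1/42) = 4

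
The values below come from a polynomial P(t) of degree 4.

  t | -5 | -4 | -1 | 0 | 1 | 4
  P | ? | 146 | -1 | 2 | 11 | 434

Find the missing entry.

407

The 5 known values determine P uniquely (degree ≤ 4).
Evaluate each Lagrange basis at t = -5:
L_0(-5) = (-4)·(-5)·(-6)·(-9)/[(-3)·(-4)·(-5)·(-8)] = 9/4
L_1(-5) = (-1)·(-5)·(-6)·(-9)/[(3)·(-1)·(-2)·(-5)] = -9
L_2(-5) = (-1)·(-4)·(-6)·(-9)/[(4)·(1)·(-1)·(-4)] = 27/2
L_3(-5) = (-1)·(-4)·(-5)·(-9)/[(5)·(2)·(1)·(-3)] = -6
L_4(-5) = (-1)·(-4)·(-5)·(-6)/[(8)·(5)·(4)·(3)] = 1/4
Sum: 146·(9/4) + (-1)·(-9) + 2·(27/2) + 11·(-6) + 434·(1/4) = 407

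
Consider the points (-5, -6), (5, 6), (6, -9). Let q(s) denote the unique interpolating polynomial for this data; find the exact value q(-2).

Evaluate each Lagrange basis at s = -2:
L_0(-2) = (-7)·(-8)/[(-10)·(-11)] = 28/55
L_1(-2) = (3)·(-8)/[(10)·(-1)] = 12/5
L_2(-2) = (3)·(-7)/[(11)·(1)] = -21/11
Sum: (-6)·(28/55) + 6·(12/5) + (-9)·(-21/11) = 1569/55

1569/55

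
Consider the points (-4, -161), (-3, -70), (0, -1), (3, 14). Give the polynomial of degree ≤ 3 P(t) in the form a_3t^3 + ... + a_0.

Newton's divided differences:
P[-4,-3] = (-70 - (-161)) / (-3 - (-4)) = 91
P[-3,0] = (-1 - (-70)) / (0 - (-3)) = 23
P[0,3] = (14 - (-1)) / (3 - 0) = 5
P[-4,-3,0] = (23 - 91) / (0 - (-4)) = -17
P[-3,0,3] = (5 - 23) / (3 - (-3)) = -3
P[-4,-3,0,3] = (-3 - (-17)) / (3 - (-4)) = 2
P(t) = -161 + 91·(t + 4) + (-17)·(t + 4)(t + 3) + 2·(t + 4)(t + 3)t
Expanding: P(t) = 2t^3 - 3t^2 - 4t - 1

P(t) = 2t^3 - 3t^2 - 4t - 1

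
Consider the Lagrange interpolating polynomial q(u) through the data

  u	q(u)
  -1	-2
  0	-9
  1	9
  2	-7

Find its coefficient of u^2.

L_0(u) = u(u - 1)(u - 2) / [-6] = -(1/6)u^3 + (1/2)u^2 - (1/3)u
L_1(u) = (u + 1)(u - 1)(u - 2) / [2] = (1/2)u^3 - u^2 - (1/2)u + 1
L_2(u) = (u + 1)u(u - 2) / [-2] = -(1/2)u^3 + (1/2)u^2 + u
L_3(u) = (u + 1)u(u - 1) / [6] = (1/6)u^3 - (1/6)u
q(u) = (-2)·L_0 + (-9)·L_1 + 9·L_2 + (-7)·L_3
Only the coefficient of u^2 is needed; take it from each L_i and combine:
(-2)·(1/2) + (-9)·(-1) + 9·(1/2) + (-7)·(0) = 25/2

25/2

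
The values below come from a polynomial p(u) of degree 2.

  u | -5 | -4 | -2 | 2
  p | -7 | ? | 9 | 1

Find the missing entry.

3/7

The 3 known values determine p uniquely (degree ≤ 2).
Evaluate each Lagrange basis at u = -4:
L_0(-4) = (-2)·(-6)/[(-3)·(-7)] = 4/7
L_1(-4) = (1)·(-6)/[(3)·(-4)] = 1/2
L_2(-4) = (1)·(-2)/[(7)·(4)] = -1/14
Sum: (-7)·(4/7) + 9·(1/2) + 1·(-1/14) = 3/7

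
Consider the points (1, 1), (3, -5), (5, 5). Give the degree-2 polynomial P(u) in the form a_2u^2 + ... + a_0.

Build the Lagrange basis polynomials:
L_0(u) = (u - 3)(u - 5) / [8] = (1/8)u^2 - u + 15/8
L_1(u) = (u - 1)(u - 5) / [-4] = -(1/4)u^2 + (3/2)u - 5/4
L_2(u) = (u - 1)(u - 3) / [8] = (1/8)u^2 - (1/2)u + 3/8
P(u) = 1·L_0 + (-5)·L_1 + 5·L_2
  1·L_0(u) = (1/8)u^2 - u + 15/8
  (-5)·L_1(u) = (5/4)u^2 - (15/2)u + 25/4
  5·L_2(u) = (5/8)u^2 - (5/2)u + 15/8
Adding term by term: 2u^2 - 11u + 10

P(u) = 2u^2 - 11u + 10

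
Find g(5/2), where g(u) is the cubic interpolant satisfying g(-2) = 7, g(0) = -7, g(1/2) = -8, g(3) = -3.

-5

Evaluate each Lagrange basis at u = 5/2:
L_0(5/2) = (5/2)·(2)·(-1/2)/[(-2)·(-5/2)·(-5)] = 1/10
L_1(5/2) = (9/2)·(2)·(-1/2)/[(2)·(-1/2)·(-3)] = -3/2
L_2(5/2) = (9/2)·(5/2)·(-1/2)/[(5/2)·(1/2)·(-5/2)] = 9/5
L_3(5/2) = (9/2)·(5/2)·(2)/[(5)·(3)·(5/2)] = 3/5
Sum: 7·(1/10) + (-7)·(-3/2) + (-8)·(9/5) + (-3)·(3/5) = -5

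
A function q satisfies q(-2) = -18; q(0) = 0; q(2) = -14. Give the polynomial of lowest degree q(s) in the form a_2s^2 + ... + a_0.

Build the Lagrange basis polynomials:
L_0(s) = s(s - 2) / [8] = (1/8)s^2 - (1/4)s
L_1(s) = (s + 2)(s - 2) / [-4] = -(1/4)s^2 + 1
L_2(s) = (s + 2)s / [8] = (1/8)s^2 + (1/4)s
q(s) = (-18)·L_0 + 0·L_1 + (-14)·L_2
  (-18)·L_0(s) = -(9/4)s^2 + (9/2)s
  0·L_1(s) = 0
  (-14)·L_2(s) = -(7/4)s^2 - (7/2)s
Adding term by term: -4s^2 + s

q(s) = -4s^2 + s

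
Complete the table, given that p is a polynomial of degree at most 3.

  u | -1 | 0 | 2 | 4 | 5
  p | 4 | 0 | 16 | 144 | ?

The 4 known values determine p uniquely (degree ≤ 3).
Evaluate each Lagrange basis at u = 5:
L_0(5) = (5)·(3)·(1)/[(-1)·(-3)·(-5)] = -1
L_1(5) = (6)·(3)·(1)/[(1)·(-2)·(-4)] = 9/4
L_2(5) = (6)·(5)·(1)/[(3)·(2)·(-2)] = -5/2
L_3(5) = (6)·(5)·(3)/[(5)·(4)·(2)] = 9/4
Sum: 4·(-1) + 0 + 16·(-5/2) + 144·(9/4) = 280

280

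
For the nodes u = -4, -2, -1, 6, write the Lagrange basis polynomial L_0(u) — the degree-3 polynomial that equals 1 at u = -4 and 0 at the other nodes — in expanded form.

L_0(u) = (u + 2)(u + 1)(u - 6) / [(-2)·(-3)·(-10)]
       = (u^3 - 3u^2 - 16u - 12) / (-60)

L_0(u) = -(1/60)u^3 + (1/20)u^2 + (4/15)u + 1/5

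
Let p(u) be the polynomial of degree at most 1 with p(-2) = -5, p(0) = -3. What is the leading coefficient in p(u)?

1

L_0(u) = u / [-2] = -(1/2)u
L_1(u) = (u + 2) / [2] = (1/2)u + 1
p(u) = (-5)·L_0 + (-3)·L_1
Only the coefficient of u is needed; take it from each L_i and combine:
(-5)·(-1/2) + (-3)·(1/2) = 1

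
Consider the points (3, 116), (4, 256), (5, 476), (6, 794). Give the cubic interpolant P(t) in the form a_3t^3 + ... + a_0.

L_0(t) = (t - 4)(t - 5)(t - 6) / [-6] = -(1/6)t^3 + (5/2)t^2 - (37/3)t + 20
L_1(t) = (t - 3)(t - 5)(t - 6) / [2] = (1/2)t^3 - 7t^2 + (63/2)t - 45
L_2(t) = (t - 3)(t - 4)(t - 6) / [-2] = -(1/2)t^3 + (13/2)t^2 - 27t + 36
L_3(t) = (t - 3)(t - 4)(t - 5) / [6] = (1/6)t^3 - 2t^2 + (47/6)t - 10
P(t) = 116·L_0 + 256·L_1 + 476·L_2 + 794·L_3
  116·L_0(t) = -(58/3)t^3 + 290t^2 - (4292/3)t + 2320
  256·L_1(t) = 128t^3 - 1792t^2 + 8064t - 11520
  476·L_2(t) = -238t^3 + 3094t^2 - 12852t + 17136
  794·L_3(t) = (397/3)t^3 - 1588t^2 + (18659/3)t - 7940
Adding term by term: 3t^3 + 4t^2 + t - 4

P(t) = 3t^3 + 4t^2 + t - 4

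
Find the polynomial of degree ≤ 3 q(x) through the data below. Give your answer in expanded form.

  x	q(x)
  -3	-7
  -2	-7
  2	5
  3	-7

Build the Lagrange basis polynomials:
L_0(x) = (x + 2)(x - 2)(x - 3) / [-30] = -(1/30)x^3 + (1/10)x^2 + (2/15)x - 2/5
L_1(x) = (x + 3)(x - 2)(x - 3) / [20] = (1/20)x^3 - (1/10)x^2 - (9/20)x + 9/10
L_2(x) = (x + 3)(x + 2)(x - 3) / [-20] = -(1/20)x^3 - (1/10)x^2 + (9/20)x + 9/10
L_3(x) = (x + 3)(x + 2)(x - 2) / [30] = (1/30)x^3 + (1/10)x^2 - (2/15)x - 2/5
q(x) = (-7)·L_0 + (-7)·L_1 + 5·L_2 + (-7)·L_3
  (-7)·L_0(x) = (7/30)x^3 - (7/10)x^2 - (14/15)x + 14/5
  (-7)·L_1(x) = -(7/20)x^3 + (7/10)x^2 + (63/20)x - 63/10
  5·L_2(x) = -(1/4)x^3 - (1/2)x^2 + (9/4)x + 9/2
  (-7)·L_3(x) = -(7/30)x^3 - (7/10)x^2 + (14/15)x + 14/5
Adding term by term: -(3/5)x^3 - (6/5)x^2 + (27/5)x + 19/5

q(x) = -(3/5)x^3 - (6/5)x^2 + (27/5)x + 19/5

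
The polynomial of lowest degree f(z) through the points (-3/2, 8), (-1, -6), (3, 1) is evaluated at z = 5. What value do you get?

Evaluate each Lagrange basis at z = 5:
L_0(5) = (6)·(2)/[(-1/2)·(-9/2)] = 16/3
L_1(5) = (13/2)·(2)/[(1/2)·(-4)] = -13/2
L_2(5) = (13/2)·(6)/[(9/2)·(4)] = 13/6
Sum: 8·(16/3) + (-6)·(-13/2) + 1·(13/6) = 503/6

503/6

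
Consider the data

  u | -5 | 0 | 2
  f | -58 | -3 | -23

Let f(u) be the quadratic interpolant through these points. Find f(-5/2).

Using Newton's divided-difference form:
f[-5,0] = (-3 - (-58)) / (0 - (-5)) = 11
f[0,2] = (-23 - (-3)) / (2 - 0) = -10
f[-5,0,2] = (-10 - 11) / (2 - (-5)) = -3
f(-5/2) = -58 + 11·(5/2) + (-3)·(5/2)·(-5/2) = -47/4

-47/4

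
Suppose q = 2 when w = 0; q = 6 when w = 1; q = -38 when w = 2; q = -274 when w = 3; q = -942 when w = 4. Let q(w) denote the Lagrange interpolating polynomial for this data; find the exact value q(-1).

Evaluate each Lagrange basis at w = -1:
L_0(-1) = (-2)·(-3)·(-4)·(-5)/[(-1)·(-2)·(-3)·(-4)] = 5
L_1(-1) = (-1)·(-3)·(-4)·(-5)/[(1)·(-1)·(-2)·(-3)] = -10
L_2(-1) = (-1)·(-2)·(-4)·(-5)/[(2)·(1)·(-1)·(-2)] = 10
L_3(-1) = (-1)·(-2)·(-3)·(-5)/[(3)·(2)·(1)·(-1)] = -5
L_4(-1) = (-1)·(-2)·(-3)·(-4)/[(4)·(3)·(2)·(1)] = 1
Sum: 2·(5) + 6·(-10) + (-38)·(10) + (-274)·(-5) + (-942)·(1) = -2

-2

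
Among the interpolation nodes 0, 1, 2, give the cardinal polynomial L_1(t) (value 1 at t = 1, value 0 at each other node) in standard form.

L_1(t) = -t^2 + 2t

L_1(t) = t(t - 2) / [(1)·(-1)]
       = (t^2 - 2t) / (-1)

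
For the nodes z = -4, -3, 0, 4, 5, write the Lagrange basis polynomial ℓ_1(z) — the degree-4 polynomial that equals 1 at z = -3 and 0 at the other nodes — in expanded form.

ℓ_1(z) = (z + 4)z(z - 4)(z - 5) / [(1)·(-3)·(-7)·(-8)]
       = (z^4 - 5z^3 - 16z^2 + 80z) / (-168)

ℓ_1(z) = -(1/168)z^4 + (5/168)z^3 + (2/21)z^2 - (10/21)z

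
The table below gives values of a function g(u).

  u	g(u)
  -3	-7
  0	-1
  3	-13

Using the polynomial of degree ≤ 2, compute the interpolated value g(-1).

Evaluate each Lagrange basis at u = -1:
L_0(-1) = (-1)·(-4)/[(-3)·(-6)] = 2/9
L_1(-1) = (2)·(-4)/[(3)·(-3)] = 8/9
L_2(-1) = (2)·(-1)/[(6)·(3)] = -1/9
Sum: (-7)·(2/9) + (-1)·(8/9) + (-13)·(-1/9) = -1

-1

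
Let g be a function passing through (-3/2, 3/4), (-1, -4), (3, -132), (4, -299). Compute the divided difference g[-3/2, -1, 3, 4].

g[-3/2,-1] = (-4 - 3/4) / (-1 - (-3/2)) = -19/2
g[-1,3] = (-132 - (-4)) / (3 - (-1)) = -32
g[3,4] = (-299 - (-132)) / (4 - 3) = -167
g[-3/2,-1,3] = (-32 - (-19/2)) / (3 - (-3/2)) = -5
g[-1,3,4] = (-167 - (-32)) / (4 - (-1)) = -27
g[-3/2,-1,3,4] = (-27 - (-5)) / (4 - (-3/2)) = -4

-4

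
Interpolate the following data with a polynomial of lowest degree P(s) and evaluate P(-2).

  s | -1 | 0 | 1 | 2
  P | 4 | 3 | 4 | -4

Evaluate each Lagrange basis at s = -2:
L_0(-2) = (-2)·(-3)·(-4)/[(-1)·(-2)·(-3)] = 4
L_1(-2) = (-1)·(-3)·(-4)/[(1)·(-1)·(-2)] = -6
L_2(-2) = (-1)·(-2)·(-4)/[(2)·(1)·(-1)] = 4
L_3(-2) = (-1)·(-2)·(-3)/[(3)·(2)·(1)] = -1
Sum: 4·(4) + 3·(-6) + 4·(4) + (-4)·(-1) = 18

18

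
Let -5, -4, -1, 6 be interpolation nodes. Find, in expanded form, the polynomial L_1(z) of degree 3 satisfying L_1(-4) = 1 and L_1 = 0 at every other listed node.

L_1(z) = (z + 5)(z + 1)(z - 6) / [(1)·(-3)·(-10)]
       = (z^3 - 31z - 30) / (30)

L_1(z) = (1/30)z^3 - (31/30)z - 1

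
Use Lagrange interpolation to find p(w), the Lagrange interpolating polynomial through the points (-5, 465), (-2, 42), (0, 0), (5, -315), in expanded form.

L_0(w) = (w + 2)w(w - 5) / [-150] = -(1/150)w^3 + (1/50)w^2 + (1/15)w
L_1(w) = (w + 5)w(w - 5) / [42] = (1/42)w^3 - (25/42)w
L_2(w) = (w + 5)(w + 2)(w - 5) / [-50] = -(1/50)w^3 - (1/25)w^2 + (1/2)w + 1
L_3(w) = (w + 5)(w + 2)w / [350] = (1/350)w^3 + (1/50)w^2 + (1/35)w
p(w) = 465·L_0 + 42·L_1 + 0·L_2 + (-315)·L_3
  465·L_0(w) = -(31/10)w^3 + (93/10)w^2 + 31w
  42·L_1(w) = w^3 - 25w
  0·L_2(w) = 0
  (-315)·L_3(w) = -(9/10)w^3 - (63/10)w^2 - 9w
Adding term by term: -3w^3 + 3w^2 - 3w

p(w) = -3w^3 + 3w^2 - 3w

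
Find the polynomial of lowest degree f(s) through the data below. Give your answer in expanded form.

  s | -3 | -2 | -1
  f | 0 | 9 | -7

Build the Lagrange basis polynomials:
L_0(s) = (s + 2)(s + 1) / [2] = (1/2)s^2 + (3/2)s + 1
L_1(s) = (s + 3)(s + 1) / [-1] = -s^2 - 4s - 3
L_2(s) = (s + 3)(s + 2) / [2] = (1/2)s^2 + (5/2)s + 3
f(s) = 0·L_0 + 9·L_1 + (-7)·L_2
  0·L_0(s) = 0
  9·L_1(s) = -9s^2 - 36s - 27
  (-7)·L_2(s) = -(7/2)s^2 - (35/2)s - 21
Adding term by term: -(25/2)s^2 - (107/2)s - 48

f(s) = -(25/2)s^2 - (107/2)s - 48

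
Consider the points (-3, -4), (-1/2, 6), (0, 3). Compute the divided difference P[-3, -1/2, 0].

P[-3,-1/2] = (6 - (-4)) / (-1/2 - (-3)) = 4
P[-1/2,0] = (3 - 6) / (0 - (-1/2)) = -6
P[-3,-1/2,0] = (-6 - 4) / (0 - (-3)) = -10/3

-10/3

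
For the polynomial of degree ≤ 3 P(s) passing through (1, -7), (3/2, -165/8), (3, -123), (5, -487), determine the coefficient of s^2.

Build the Lagrange basis polynomials:
L_0(s) = (s - 3/2)(s - 3)(s - 5) / [-4] = -(1/4)s^3 + (19/8)s^2 - (27/4)s + 45/8
L_1(s) = (s - 1)(s - 3)(s - 5) / [21/8] = (8/21)s^3 - (24/7)s^2 + (184/21)s - 40/7
L_2(s) = (s - 1)(s - 3/2)(s - 5) / [-6] = -(1/6)s^3 + (5/4)s^2 - (7/3)s + 5/4
L_3(s) = (s - 1)(s - 3/2)(s - 3) / [28] = (1/28)s^3 - (11/56)s^2 + (9/28)s - 9/56
P(s) = (-7)·L_0 + (-165/8)·L_1 + (-123)·L_2 + (-487)·L_3
Only the coefficient of s^2 is needed; take it from each L_i and combine:
(-7)·(19/8) + (-165/8)·(-24/7) + (-123)·(5/4) + (-487)·(-11/56) = -4

-4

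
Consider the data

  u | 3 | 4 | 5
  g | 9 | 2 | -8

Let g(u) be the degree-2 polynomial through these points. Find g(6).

-21

L_0(6) = (2)·(1)/[(-1)·(-2)] = 1
L_1(6) = (3)·(1)/[(1)·(-1)] = -3
L_2(6) = (3)·(2)/[(2)·(1)] = 3
Sum: 9·(1) + 2·(-3) + (-8)·(3) = -21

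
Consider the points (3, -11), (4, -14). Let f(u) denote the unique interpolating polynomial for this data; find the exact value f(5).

-17

L_0(5) = (1)/[(-1)] = -1
L_1(5) = (2)/[(1)] = 2
Sum: (-11)·(-1) + (-14)·(2) = -17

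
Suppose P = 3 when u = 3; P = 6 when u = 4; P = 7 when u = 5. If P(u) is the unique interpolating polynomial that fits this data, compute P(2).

-2

Evaluate each Lagrange basis at u = 2:
L_0(2) = (-2)·(-3)/[(-1)·(-2)] = 3
L_1(2) = (-1)·(-3)/[(1)·(-1)] = -3
L_2(2) = (-1)·(-2)/[(2)·(1)] = 1
Sum: 3·(3) + 6·(-3) + 7·(1) = -2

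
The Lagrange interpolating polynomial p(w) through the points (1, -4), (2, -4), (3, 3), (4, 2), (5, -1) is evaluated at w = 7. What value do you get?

L_0(7) = (5)·(4)·(3)·(2)/[(-1)·(-2)·(-3)·(-4)] = 5
L_1(7) = (6)·(4)·(3)·(2)/[(1)·(-1)·(-2)·(-3)] = -24
L_2(7) = (6)·(5)·(3)·(2)/[(2)·(1)·(-1)·(-2)] = 45
L_3(7) = (6)·(5)·(4)·(2)/[(3)·(2)·(1)·(-1)] = -40
L_4(7) = (6)·(5)·(4)·(3)/[(4)·(3)·(2)·(1)] = 15
Sum: (-4)·(5) + (-4)·(-24) + 3·(45) + 2·(-40) + (-1)·(15) = 116

116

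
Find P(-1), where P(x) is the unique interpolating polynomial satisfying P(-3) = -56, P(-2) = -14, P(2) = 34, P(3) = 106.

Evaluate each Lagrange basis at x = -1:
L_0(-1) = (1)·(-3)·(-4)/[(-1)·(-5)·(-6)] = -2/5
L_1(-1) = (2)·(-3)·(-4)/[(1)·(-4)·(-5)] = 6/5
L_2(-1) = (2)·(1)·(-4)/[(5)·(4)·(-1)] = 2/5
L_3(-1) = (2)·(1)·(-3)/[(6)·(5)·(1)] = -1/5
Sum: (-56)·(-2/5) + (-14)·(6/5) + 34·(2/5) + 106·(-1/5) = -2

-2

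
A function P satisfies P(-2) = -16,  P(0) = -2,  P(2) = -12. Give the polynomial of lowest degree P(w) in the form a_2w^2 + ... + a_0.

Build the Lagrange basis polynomials:
L_0(w) = w(w - 2) / [8] = (1/8)w^2 - (1/4)w
L_1(w) = (w + 2)(w - 2) / [-4] = -(1/4)w^2 + 1
L_2(w) = (w + 2)w / [8] = (1/8)w^2 + (1/4)w
P(w) = (-16)·L_0 + (-2)·L_1 + (-12)·L_2
  (-16)·L_0(w) = -2w^2 + 4w
  (-2)·L_1(w) = (1/2)w^2 - 2
  (-12)·L_2(w) = -(3/2)w^2 - 3w
Adding term by term: -3w^2 + w - 2

P(w) = -3w^2 + w - 2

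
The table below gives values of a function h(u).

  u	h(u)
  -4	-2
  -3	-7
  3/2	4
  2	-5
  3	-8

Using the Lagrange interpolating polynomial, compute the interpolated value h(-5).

L_0(-5) = (-2)·(-13/2)·(-7)·(-8)/[(-1)·(-11/2)·(-6)·(-7)] = 104/33
L_1(-5) = (-1)·(-13/2)·(-7)·(-8)/[(1)·(-9/2)·(-5)·(-6)] = -364/135
L_2(-5) = (-1)·(-2)·(-7)·(-8)/[(11/2)·(9/2)·(-1/2)·(-3/2)] = 1792/297
L_3(-5) = (-1)·(-2)·(-13/2)·(-8)/[(6)·(5)·(1/2)·(-1)] = -104/15
L_4(-5) = (-1)·(-2)·(-13/2)·(-7)/[(7)·(6)·(3/2)·(1)] = 13/9
Sum: (-2)·(104/33) + (-7)·(-364/135) + 4·(1792/297) + (-5)·(-104/15) + (-8)·(13/9) = 88828/1485

88828/1485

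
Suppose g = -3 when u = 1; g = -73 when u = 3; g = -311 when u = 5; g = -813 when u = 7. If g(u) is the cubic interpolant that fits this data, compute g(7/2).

Using Newton's divided-difference form:
g[1,3] = (-73 - (-3)) / (3 - 1) = -35
g[3,5] = (-311 - (-73)) / (5 - 3) = -119
g[5,7] = (-813 - (-311)) / (7 - 5) = -251
g[1,3,5] = (-119 - (-35)) / (5 - 1) = -21
g[3,5,7] = (-251 - (-119)) / (7 - 3) = -33
g[1,3,5,7] = (-33 - (-21)) / (7 - 1) = -2
g(7/2) = -3 + (-35)·(5/2) + (-21)·(5/2)·(1/2) + (-2)·(5/2)·(1/2)·(-3/2) = -113

-113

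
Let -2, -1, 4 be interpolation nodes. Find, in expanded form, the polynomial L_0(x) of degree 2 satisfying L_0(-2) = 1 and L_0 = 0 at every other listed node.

L_0(x) = (x + 1)(x - 4) / [(-1)·(-6)]
       = (x^2 - 3x - 4) / (6)

L_0(x) = (1/6)x^2 - (1/2)x - 2/3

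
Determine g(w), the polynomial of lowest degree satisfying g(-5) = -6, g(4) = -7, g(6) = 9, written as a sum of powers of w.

g(w) = (73/99)w^2 + (62/99)w - 703/33

Build the Lagrange basis polynomials:
L_0(w) = (w - 4)(w - 6) / [99] = (1/99)w^2 - (10/99)w + 8/33
L_1(w) = (w + 5)(w - 6) / [-18] = -(1/18)w^2 + (1/18)w + 5/3
L_2(w) = (w + 5)(w - 4) / [22] = (1/22)w^2 + (1/22)w - 10/11
g(w) = (-6)·L_0 + (-7)·L_1 + 9·L_2
  (-6)·L_0(w) = -(2/33)w^2 + (20/33)w - 16/11
  (-7)·L_1(w) = (7/18)w^2 - (7/18)w - 35/3
  9·L_2(w) = (9/22)w^2 + (9/22)w - 90/11
Adding term by term: (73/99)w^2 + (62/99)w - 703/33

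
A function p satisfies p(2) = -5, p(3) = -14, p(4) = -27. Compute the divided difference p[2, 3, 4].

-2

p[2,3] = (-14 - (-5)) / (3 - 2) = -9
p[3,4] = (-27 - (-14)) / (4 - 3) = -13
p[2,3,4] = (-13 - (-9)) / (4 - 2) = -2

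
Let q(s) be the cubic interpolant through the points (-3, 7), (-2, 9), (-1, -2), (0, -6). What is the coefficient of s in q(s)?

Build the Lagrange basis polynomials:
L_0(s) = (s + 2)(s + 1)s / [-6] = -(1/6)s^3 - (1/2)s^2 - (1/3)s
L_1(s) = (s + 3)(s + 1)s / [2] = (1/2)s^3 + 2s^2 + (3/2)s
L_2(s) = (s + 3)(s + 2)s / [-2] = -(1/2)s^3 - (5/2)s^2 - 3s
L_3(s) = (s + 3)(s + 2)(s + 1) / [6] = (1/6)s^3 + s^2 + (11/6)s + 1
q(s) = 7·L_0 + 9·L_1 + (-2)·L_2 + (-6)·L_3
Only the coefficient of s is needed; take it from each L_i and combine:
7·(-1/3) + 9·(3/2) + (-2)·(-3) + (-6)·(11/6) = 37/6

37/6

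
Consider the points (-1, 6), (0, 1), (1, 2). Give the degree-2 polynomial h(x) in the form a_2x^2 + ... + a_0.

Newton's divided differences:
h[-1,0] = (1 - 6) / (0 - (-1)) = -5
h[0,1] = (2 - 1) / (1 - 0) = 1
h[-1,0,1] = (1 - (-5)) / (1 - (-1)) = 3
h(x) = 6 + (-5)·(x + 1) + 3·(x + 1)x
Expanding: h(x) = 3x^2 - 2x + 1

h(x) = 3x^2 - 2x + 1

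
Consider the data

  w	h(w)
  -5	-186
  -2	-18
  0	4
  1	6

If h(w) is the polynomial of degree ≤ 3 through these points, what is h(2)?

10

Using Newton's divided-difference form:
h[-5,-2] = (-18 - (-186)) / (-2 - (-5)) = 56
h[-2,0] = (4 - (-18)) / (0 - (-2)) = 11
h[0,1] = (6 - 4) / (1 - 0) = 2
h[-5,-2,0] = (11 - 56) / (0 - (-5)) = -9
h[-2,0,1] = (2 - 11) / (1 - (-2)) = -3
h[-5,-2,0,1] = (-3 - (-9)) / (1 - (-5)) = 1
h(2) = -186 + 56·(7) + (-9)·(7)·(4) + 1·(7)·(4)·(2) = 10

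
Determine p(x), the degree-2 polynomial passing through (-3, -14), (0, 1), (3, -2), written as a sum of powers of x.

p(x) = -x^2 + 2x + 1

Newton's divided differences:
p[-3,0] = (1 - (-14)) / (0 - (-3)) = 5
p[0,3] = (-2 - 1) / (3 - 0) = -1
p[-3,0,3] = (-1 - 5) / (3 - (-3)) = -1
p(x) = -14 + 5·(x + 3) + (-1)·(x + 3)x
Expanding: p(x) = -x^2 + 2x + 1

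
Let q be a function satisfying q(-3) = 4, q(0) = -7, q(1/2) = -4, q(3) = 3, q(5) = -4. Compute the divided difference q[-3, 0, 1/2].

58/21

q[-3,0] = (-7 - 4) / (0 - (-3)) = -11/3
q[0,1/2] = (-4 - (-7)) / (1/2 - 0) = 6
q[-3,0,1/2] = (6 - (-11/3)) / (1/2 - (-3)) = 58/21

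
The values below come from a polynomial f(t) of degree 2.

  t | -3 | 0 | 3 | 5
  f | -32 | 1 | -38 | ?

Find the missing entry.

-104

The 3 known values determine f uniquely (degree ≤ 2).
Evaluate each Lagrange basis at t = 5:
L_0(5) = (5)·(2)/[(-3)·(-6)] = 5/9
L_1(5) = (8)·(2)/[(3)·(-3)] = -16/9
L_2(5) = (8)·(5)/[(6)·(3)] = 20/9
Sum: (-32)·(5/9) + 1·(-16/9) + (-38)·(20/9) = -104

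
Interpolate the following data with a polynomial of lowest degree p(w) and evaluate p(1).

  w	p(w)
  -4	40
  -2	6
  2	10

0

Evaluate each Lagrange basis at w = 1:
L_0(1) = (3)·(-1)/[(-2)·(-6)] = -1/4
L_1(1) = (5)·(-1)/[(2)·(-4)] = 5/8
L_2(1) = (5)·(3)/[(6)·(4)] = 5/8
Sum: 40·(-1/4) + 6·(5/8) + 10·(5/8) = 0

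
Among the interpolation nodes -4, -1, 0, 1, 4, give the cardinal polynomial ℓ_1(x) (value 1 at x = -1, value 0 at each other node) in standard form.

ℓ_1(x) = (x + 4)x(x - 1)(x - 4) / [(3)·(-1)·(-2)·(-5)]
       = (x^4 - x^3 - 16x^2 + 16x) / (-30)

ℓ_1(x) = -(1/30)x^4 + (1/30)x^3 + (8/15)x^2 - (8/15)x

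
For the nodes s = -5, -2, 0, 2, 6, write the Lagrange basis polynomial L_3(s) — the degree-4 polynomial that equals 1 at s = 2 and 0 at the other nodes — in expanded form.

L_3(s) = -(1/224)s^4 - (1/224)s^3 + (1/7)s^2 + (15/56)s

L_3(s) = (s + 5)(s + 2)s(s - 6) / [(7)·(4)·(2)·(-4)]
       = (s^4 + s^3 - 32s^2 - 60s) / (-224)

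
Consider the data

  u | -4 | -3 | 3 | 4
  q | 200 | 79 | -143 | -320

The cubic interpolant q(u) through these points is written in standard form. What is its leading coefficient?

-4

L_0(u) = (u + 3)(u - 3)(u - 4) / [-56] = -(1/56)u^3 + (1/14)u^2 + (9/56)u - 9/14
L_1(u) = (u + 4)(u - 3)(u - 4) / [42] = (1/42)u^3 - (1/14)u^2 - (8/21)u + 8/7
L_2(u) = (u + 4)(u + 3)(u - 4) / [-42] = -(1/42)u^3 - (1/14)u^2 + (8/21)u + 8/7
L_3(u) = (u + 4)(u + 3)(u - 3) / [56] = (1/56)u^3 + (1/14)u^2 - (9/56)u - 9/14
q(u) = 200·L_0 + 79·L_1 + (-143)·L_2 + (-320)·L_3
Only the coefficient of u^3 is needed; take it from each L_i and combine:
200·(-1/56) + 79·(1/42) + (-143)·(-1/42) + (-320)·(1/56) = -4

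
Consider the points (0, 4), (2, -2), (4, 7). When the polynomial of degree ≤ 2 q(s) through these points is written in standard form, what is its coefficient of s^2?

The leading coefficient equals the top divided difference q[0,2,4].
q[0,2] = (-2 - 4) / (2 - 0) = -3
q[2,4] = (7 - (-2)) / (4 - 2) = 9/2
q[0,2,4] = (9/2 - (-3)) / (4 - 0) = 15/8

15/8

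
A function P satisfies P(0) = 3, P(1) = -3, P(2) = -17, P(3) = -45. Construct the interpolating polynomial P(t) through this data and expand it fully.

Newton's divided differences:
P[0,1] = (-3 - 3) / (1 - 0) = -6
P[1,2] = (-17 - (-3)) / (2 - 1) = -14
P[2,3] = (-45 - (-17)) / (3 - 2) = -28
P[0,1,2] = (-14 - (-6)) / (2 - 0) = -4
P[1,2,3] = (-28 - (-14)) / (3 - 1) = -7
P[0,1,2,3] = (-7 - (-4)) / (3 - 0) = -1
P(t) = 3 + (-6)·t + (-4)·t(t - 1) + (-1)·t(t - 1)(t - 2)
Expanding: P(t) = -t^3 - t^2 - 4t + 3

P(t) = -t^3 - t^2 - 4t + 3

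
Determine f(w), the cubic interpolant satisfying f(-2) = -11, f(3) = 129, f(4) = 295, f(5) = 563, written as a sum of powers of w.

Newton's divided differences:
f[-2,3] = (129 - (-11)) / (3 - (-2)) = 28
f[3,4] = (295 - 129) / (4 - 3) = 166
f[4,5] = (563 - 295) / (5 - 4) = 268
f[-2,3,4] = (166 - 28) / (4 - (-2)) = 23
f[3,4,5] = (268 - 166) / (5 - 3) = 51
f[-2,3,4,5] = (51 - 23) / (5 - (-2)) = 4
f(w) = -11 + 28·(w + 2) + 23·(w + 2)(w - 3) + 4·(w + 2)(w - 3)(w - 4)
Expanding: f(w) = 4w^3 + 3w^2 - 3w + 3

f(w) = 4w^3 + 3w^2 - 3w + 3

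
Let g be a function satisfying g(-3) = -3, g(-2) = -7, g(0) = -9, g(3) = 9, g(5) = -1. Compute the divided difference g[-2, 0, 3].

7/5

g[-2,0] = (-9 - (-7)) / (0 - (-2)) = -1
g[0,3] = (9 - (-9)) / (3 - 0) = 6
g[-2,0,3] = (6 - (-1)) / (3 - (-2)) = 7/5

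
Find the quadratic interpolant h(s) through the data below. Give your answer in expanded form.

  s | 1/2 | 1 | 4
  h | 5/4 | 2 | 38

Build the Lagrange basis polynomials:
L_0(s) = (s - 1)(s - 4) / [7/4] = (4/7)s^2 - (20/7)s + 16/7
L_1(s) = (s - 1/2)(s - 4) / [-3/2] = -(2/3)s^2 + 3s - 4/3
L_2(s) = (s - 1/2)(s - 1) / [21/2] = (2/21)s^2 - (1/7)s + 1/21
h(s) = (5/4)·L_0 + 2·L_1 + 38·L_2
  (5/4)·L_0(s) = (5/7)s^2 - (25/7)s + 20/7
  2·L_1(s) = -(4/3)s^2 + 6s - 8/3
  38·L_2(s) = (76/21)s^2 - (38/7)s + 38/21
Adding term by term: 3s^2 - 3s + 2

h(s) = 3s^2 - 3s + 2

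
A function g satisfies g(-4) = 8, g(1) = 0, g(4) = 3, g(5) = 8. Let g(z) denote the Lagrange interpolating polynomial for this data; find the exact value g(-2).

111/20

Evaluate each Lagrange basis at z = -2:
L_0(-2) = (-3)·(-6)·(-7)/[(-5)·(-8)·(-9)] = 7/20
L_1(-2) = (2)·(-6)·(-7)/[(5)·(-3)·(-4)] = 7/5
L_2(-2) = (2)·(-3)·(-7)/[(8)·(3)·(-1)] = -7/4
L_3(-2) = (2)·(-3)·(-6)/[(9)·(4)·(1)] = 1
Sum: 8·(7/20) + 0 + 3·(-7/4) + 8·(1) = 111/20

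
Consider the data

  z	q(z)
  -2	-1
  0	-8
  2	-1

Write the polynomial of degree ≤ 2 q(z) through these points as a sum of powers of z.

q(z) = (7/4)z^2 - 8

Newton's divided differences:
q[-2,0] = (-8 - (-1)) / (0 - (-2)) = -7/2
q[0,2] = (-1 - (-8)) / (2 - 0) = 7/2
q[-2,0,2] = (7/2 - (-7/2)) / (2 - (-2)) = 7/4
q(z) = -1 + (-7/2)·(z + 2) + (7/4)·(z + 2)z
Expanding: q(z) = (7/4)z^2 - 8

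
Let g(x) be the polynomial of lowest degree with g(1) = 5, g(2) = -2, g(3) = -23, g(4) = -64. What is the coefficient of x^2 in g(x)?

-1

L_0(x) = (x - 2)(x - 3)(x - 4) / [-6] = -(1/6)x^3 + (3/2)x^2 - (13/3)x + 4
L_1(x) = (x - 1)(x - 3)(x - 4) / [2] = (1/2)x^3 - 4x^2 + (19/2)x - 6
L_2(x) = (x - 1)(x - 2)(x - 4) / [-2] = -(1/2)x^3 + (7/2)x^2 - 7x + 4
L_3(x) = (x - 1)(x - 2)(x - 3) / [6] = (1/6)x^3 - x^2 + (11/6)x - 1
g(x) = 5·L_0 + (-2)·L_1 + (-23)·L_2 + (-64)·L_3
Only the coefficient of x^2 is needed; take it from each L_i and combine:
5·(3/2) + (-2)·(-4) + (-23)·(7/2) + (-64)·(-1) = -1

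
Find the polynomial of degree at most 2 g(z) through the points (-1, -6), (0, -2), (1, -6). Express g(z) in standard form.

g(z) = -4z^2 - 2

L_0(z) = z(z - 1) / [2] = (1/2)z^2 - (1/2)z
L_1(z) = (z + 1)(z - 1) / [-1] = -z^2 + 1
L_2(z) = (z + 1)z / [2] = (1/2)z^2 + (1/2)z
g(z) = (-6)·L_0 + (-2)·L_1 + (-6)·L_2
  (-6)·L_0(z) = -3z^2 + 3z
  (-2)·L_1(z) = 2z^2 - 2
  (-6)·L_2(z) = -3z^2 - 3z
Adding term by term: -4z^2 - 2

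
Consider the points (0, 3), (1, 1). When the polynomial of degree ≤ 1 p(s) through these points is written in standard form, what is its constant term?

3

L_0(s) = (s - 1) / [-1] = -s + 1
L_1(s) = s / [1] = s
p(s) = 3·L_0 + 1·L_1
Only the constant term is needed; take it from each L_i and combine:
3·(1) + 1·(0) = 3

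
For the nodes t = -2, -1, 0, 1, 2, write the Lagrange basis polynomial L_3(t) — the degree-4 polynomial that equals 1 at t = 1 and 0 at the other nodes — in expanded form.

L_3(t) = (t + 2)(t + 1)t(t - 2) / [(3)·(2)·(1)·(-1)]
       = (t^4 + t^3 - 4t^2 - 4t) / (-6)

L_3(t) = -(1/6)t^4 - (1/6)t^3 + (2/3)t^2 + (2/3)t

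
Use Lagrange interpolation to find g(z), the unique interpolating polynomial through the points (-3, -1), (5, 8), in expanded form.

g(z) = (9/8)z + 19/8

L_0(z) = (z - 5) / [-8] = -(1/8)z + 5/8
L_1(z) = (z + 3) / [8] = (1/8)z + 3/8
g(z) = (-1)·L_0 + 8·L_1
  (-1)·L_0(z) = (1/8)z - 5/8
  8·L_1(z) = z + 3
Adding term by term: (9/8)z + 19/8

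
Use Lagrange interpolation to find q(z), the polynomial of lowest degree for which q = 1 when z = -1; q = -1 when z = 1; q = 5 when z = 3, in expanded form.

q(z) = z^2 - z - 1

Build the Lagrange basis polynomials:
L_0(z) = (z - 1)(z - 3) / [8] = (1/8)z^2 - (1/2)z + 3/8
L_1(z) = (z + 1)(z - 3) / [-4] = -(1/4)z^2 + (1/2)z + 3/4
L_2(z) = (z + 1)(z - 1) / [8] = (1/8)z^2 - 1/8
q(z) = 1·L_0 + (-1)·L_1 + 5·L_2
  1·L_0(z) = (1/8)z^2 - (1/2)z + 3/8
  (-1)·L_1(z) = (1/4)z^2 - (1/2)z - 3/4
  5·L_2(z) = (5/8)z^2 - 5/8
Adding term by term: z^2 - z - 1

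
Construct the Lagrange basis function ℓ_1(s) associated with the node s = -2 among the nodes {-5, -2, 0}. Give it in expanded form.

ℓ_1(s) = (s + 5)s / [(3)·(-2)]
       = (s^2 + 5s) / (-6)

ℓ_1(s) = -(1/6)s^2 - (5/6)s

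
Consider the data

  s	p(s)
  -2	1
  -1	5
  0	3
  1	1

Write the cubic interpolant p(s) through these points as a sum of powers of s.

p(s) = s^3 - 3s + 3

Build the Lagrange basis polynomials:
L_0(s) = (s + 1)s(s - 1) / [-6] = -(1/6)s^3 + (1/6)s
L_1(s) = (s + 2)s(s - 1) / [2] = (1/2)s^3 + (1/2)s^2 - s
L_2(s) = (s + 2)(s + 1)(s - 1) / [-2] = -(1/2)s^3 - s^2 + (1/2)s + 1
L_3(s) = (s + 2)(s + 1)s / [6] = (1/6)s^3 + (1/2)s^2 + (1/3)s
p(s) = 1·L_0 + 5·L_1 + 3·L_2 + 1·L_3
  1·L_0(s) = -(1/6)s^3 + (1/6)s
  5·L_1(s) = (5/2)s^3 + (5/2)s^2 - 5s
  3·L_2(s) = -(3/2)s^3 - 3s^2 + (3/2)s + 3
  1·L_3(s) = (1/6)s^3 + (1/2)s^2 + (1/3)s
Adding term by term: s^3 - 3s + 3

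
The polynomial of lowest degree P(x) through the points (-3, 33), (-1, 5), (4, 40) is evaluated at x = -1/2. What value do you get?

Evaluate each Lagrange basis at x = -1/2:
L_0(-1/2) = (1/2)·(-9/2)/[(-2)·(-7)] = -9/56
L_1(-1/2) = (5/2)·(-9/2)/[(2)·(-5)] = 9/8
L_2(-1/2) = (5/2)·(1/2)/[(7)·(5)] = 1/28
Sum: 33·(-9/56) + 5·(9/8) + 40·(1/28) = 7/4

7/4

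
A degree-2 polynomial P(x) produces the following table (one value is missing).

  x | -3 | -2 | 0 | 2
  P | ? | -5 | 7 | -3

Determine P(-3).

The 3 known values determine P uniquely (degree ≤ 2).
Evaluate each Lagrange basis at x = -3:
L_0(-3) = (-3)·(-5)/[(-2)·(-4)] = 15/8
L_1(-3) = (-1)·(-5)/[(2)·(-2)] = -5/4
L_2(-3) = (-1)·(-3)/[(4)·(2)] = 3/8
Sum: (-5)·(15/8) + 7·(-5/4) + (-3)·(3/8) = -77/4

-77/4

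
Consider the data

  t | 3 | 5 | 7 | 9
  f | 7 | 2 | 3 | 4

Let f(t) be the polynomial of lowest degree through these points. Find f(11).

Using Newton's divided-difference form:
f[3,5] = (2 - 7) / (5 - 3) = -5/2
f[5,7] = (3 - 2) / (7 - 5) = 1/2
f[7,9] = (4 - 3) / (9 - 7) = 1/2
f[3,5,7] = (1/2 - (-5/2)) / (7 - 3) = 3/4
f[5,7,9] = (1/2 - 1/2) / (9 - 5) = 0
f[3,5,7,9] = (0 - 3/4) / (9 - 3) = -1/8
f(11) = 7 + (-5/2)·(8) + (3/4)·(8)·(6) + (-1/8)·(8)·(6)·(4) = -1

-1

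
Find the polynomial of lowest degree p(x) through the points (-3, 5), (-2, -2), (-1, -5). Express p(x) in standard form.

p(x) = 2x^2 + 3x - 4

Build the Lagrange basis polynomials:
L_0(x) = (x + 2)(x + 1) / [2] = (1/2)x^2 + (3/2)x + 1
L_1(x) = (x + 3)(x + 1) / [-1] = -x^2 - 4x - 3
L_2(x) = (x + 3)(x + 2) / [2] = (1/2)x^2 + (5/2)x + 3
p(x) = 5·L_0 + (-2)·L_1 + (-5)·L_2
  5·L_0(x) = (5/2)x^2 + (15/2)x + 5
  (-2)·L_1(x) = 2x^2 + 8x + 6
  (-5)·L_2(x) = -(5/2)x^2 - (25/2)x - 15
Adding term by term: 2x^2 + 3x - 4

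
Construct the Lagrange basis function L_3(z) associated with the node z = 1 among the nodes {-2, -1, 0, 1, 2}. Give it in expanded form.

L_3(z) = -(1/6)z^4 - (1/6)z^3 + (2/3)z^2 + (2/3)z

L_3(z) = (z + 2)(z + 1)z(z - 2) / [(3)·(2)·(1)·(-1)]
       = (z^4 + z^3 - 4z^2 - 4z) / (-6)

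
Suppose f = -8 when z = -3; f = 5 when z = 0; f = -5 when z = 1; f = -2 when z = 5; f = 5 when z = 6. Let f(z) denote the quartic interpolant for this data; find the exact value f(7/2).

-3565/288

L_0(7/2) = (7/2)·(5/2)·(-3/2)·(-5/2)/[(-3)·(-4)·(-8)·(-9)] = 175/4608
L_1(7/2) = (13/2)·(5/2)·(-3/2)·(-5/2)/[(3)·(-1)·(-5)·(-6)] = -65/96
L_2(7/2) = (13/2)·(7/2)·(-3/2)·(-5/2)/[(4)·(1)·(-4)·(-5)] = 273/256
L_3(7/2) = (13/2)·(7/2)·(5/2)·(-5/2)/[(8)·(5)·(4)·(-1)] = 455/512
L_4(7/2) = (13/2)·(7/2)·(5/2)·(-3/2)/[(9)·(6)·(5)·(1)] = -91/288
Sum: (-8)·(175/4608) + 5·(-65/96) + (-5)·(273/256) + (-2)·(455/512) + 5·(-91/288) = -3565/288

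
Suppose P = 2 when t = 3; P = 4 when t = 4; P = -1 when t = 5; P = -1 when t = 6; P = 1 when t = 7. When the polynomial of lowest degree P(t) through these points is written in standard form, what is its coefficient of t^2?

Build the Lagrange basis polynomials:
L_0(t) = (t - 4)(t - 5)(t - 6)(t - 7) / [24] = (1/24)t^4 - (11/12)t^3 + (179/24)t^2 - (319/12)t + 35
L_1(t) = (t - 3)(t - 5)(t - 6)(t - 7) / [-6] = -(1/6)t^4 + (7/2)t^3 - (161/6)t^2 + (177/2)t - 105
L_2(t) = (t - 3)(t - 4)(t - 6)(t - 7) / [4] = (1/4)t^4 - 5t^3 + (145/4)t^2 - (225/2)t + 126
L_3(t) = (t - 3)(t - 4)(t - 5)(t - 7) / [-6] = -(1/6)t^4 + (19/6)t^3 - (131/6)t^2 + (389/6)t - 70
L_4(t) = (t - 3)(t - 4)(t - 5)(t - 6) / [24] = (1/24)t^4 - (3/4)t^3 + (119/24)t^2 - (57/4)t + 15
P(t) = 2·L_0 + 4·L_1 + (-1)·L_2 + (-1)·L_3 + 1·L_4
Only the coefficient of t^2 is needed; take it from each L_i and combine:
2·(179/24) + 4·(-161/6) + (-1)·(145/4) + (-1)·(-131/6) + 1·(119/24) = -815/8

-815/8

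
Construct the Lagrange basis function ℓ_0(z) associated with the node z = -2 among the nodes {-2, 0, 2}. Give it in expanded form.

ℓ_0(z) = z(z - 2) / [(-2)·(-4)]
       = (z^2 - 2z) / (8)

ℓ_0(z) = (1/8)z^2 - (1/4)z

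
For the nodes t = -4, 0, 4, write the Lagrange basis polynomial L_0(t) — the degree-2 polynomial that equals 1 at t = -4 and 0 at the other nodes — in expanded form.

L_0(t) = (1/32)t^2 - (1/8)t

L_0(t) = t(t - 4) / [(-4)·(-8)]
       = (t^2 - 4t) / (32)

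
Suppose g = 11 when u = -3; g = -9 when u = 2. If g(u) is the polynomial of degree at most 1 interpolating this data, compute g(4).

-17

Evaluate each Lagrange basis at u = 4:
L_0(4) = (2)/[(-5)] = -2/5
L_1(4) = (7)/[(5)] = 7/5
Sum: 11·(-2/5) + (-9)·(7/5) = -17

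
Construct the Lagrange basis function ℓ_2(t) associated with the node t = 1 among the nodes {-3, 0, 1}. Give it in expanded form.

ℓ_2(t) = (t + 3)t / [(4)·(1)]
       = (t^2 + 3t) / (4)

ℓ_2(t) = (1/4)t^2 + (3/4)t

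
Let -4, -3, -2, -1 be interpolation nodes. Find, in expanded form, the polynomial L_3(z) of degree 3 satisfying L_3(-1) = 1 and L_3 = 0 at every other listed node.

L_3(z) = (z + 4)(z + 3)(z + 2) / [(3)·(2)·(1)]
       = (z^3 + 9z^2 + 26z + 24) / (6)

L_3(z) = (1/6)z^3 + (3/2)z^2 + (13/3)z + 4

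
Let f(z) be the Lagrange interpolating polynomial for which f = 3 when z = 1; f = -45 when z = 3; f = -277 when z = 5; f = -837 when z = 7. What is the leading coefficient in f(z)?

-3

L_0(z) = (z - 3)(z - 5)(z - 7) / [-48] = -(1/48)z^3 + (5/16)z^2 - (71/48)z + 35/16
L_1(z) = (z - 1)(z - 5)(z - 7) / [16] = (1/16)z^3 - (13/16)z^2 + (47/16)z - 35/16
L_2(z) = (z - 1)(z - 3)(z - 7) / [-16] = -(1/16)z^3 + (11/16)z^2 - (31/16)z + 21/16
L_3(z) = (z - 1)(z - 3)(z - 5) / [48] = (1/48)z^3 - (3/16)z^2 + (23/48)z - 5/16
f(z) = 3·L_0 + (-45)·L_1 + (-277)·L_2 + (-837)·L_3
Only the coefficient of z^3 is needed; take it from each L_i and combine:
3·(-1/48) + (-45)·(1/16) + (-277)·(-1/16) + (-837)·(1/48) = -3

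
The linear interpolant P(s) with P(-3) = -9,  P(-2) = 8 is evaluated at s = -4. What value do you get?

-26

L_0(-4) = (-2)/[(-1)] = 2
L_1(-4) = (-1)/[(1)] = -1
Sum: (-9)·(2) + 8·(-1) = -26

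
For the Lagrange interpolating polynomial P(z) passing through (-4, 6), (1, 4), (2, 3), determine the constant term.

Build the Lagrange basis polynomials:
L_0(z) = (z - 1)(z - 2) / [30] = (1/30)z^2 - (1/10)z + 1/15
L_1(z) = (z + 4)(z - 2) / [-5] = -(1/5)z^2 - (2/5)z + 8/5
L_2(z) = (z + 4)(z - 1) / [6] = (1/6)z^2 + (1/2)z - 2/3
P(z) = 6·L_0 + 4·L_1 + 3·L_2
Only the constant term is needed; take it from each L_i and combine:
6·(1/15) + 4·(8/5) + 3·(-2/3) = 24/5

24/5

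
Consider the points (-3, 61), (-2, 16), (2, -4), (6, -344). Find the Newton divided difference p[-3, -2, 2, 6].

p[-3,-2] = (16 - 61) / (-2 - (-3)) = -45
p[-2,2] = (-4 - 16) / (2 - (-2)) = -5
p[2,6] = (-344 - (-4)) / (6 - 2) = -85
p[-3,-2,2] = (-5 - (-45)) / (2 - (-3)) = 8
p[-2,2,6] = (-85 - (-5)) / (6 - (-2)) = -10
p[-3,-2,2,6] = (-10 - 8) / (6 - (-3)) = -2

-2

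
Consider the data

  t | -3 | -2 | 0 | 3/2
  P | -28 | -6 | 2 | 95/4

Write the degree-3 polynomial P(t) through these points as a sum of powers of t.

P(t) = 2t^3 + 4t^2 + 4t + 2

Build the Lagrange basis polynomials:
L_0(t) = (t + 2)t(t - 3/2) / [-27/2] = -(2/27)t^3 - (1/27)t^2 + (2/9)t
L_1(t) = (t + 3)t(t - 3/2) / [7] = (1/7)t^3 + (3/14)t^2 - (9/14)t
L_2(t) = (t + 3)(t + 2)(t - 3/2) / [-9] = -(1/9)t^3 - (7/18)t^2 + (1/6)t + 1
L_3(t) = (t + 3)(t + 2)t / [189/8] = (8/189)t^3 + (40/189)t^2 + (16/63)t
P(t) = (-28)·L_0 + (-6)·L_1 + 2·L_2 + (95/4)·L_3
  (-28)·L_0(t) = (56/27)t^3 + (28/27)t^2 - (56/9)t
  (-6)·L_1(t) = -(6/7)t^3 - (9/7)t^2 + (27/7)t
  2·L_2(t) = -(2/9)t^3 - (7/9)t^2 + (1/3)t + 2
  (95/4)·L_3(t) = (190/189)t^3 + (950/189)t^2 + (380/63)t
Adding term by term: 2t^3 + 4t^2 + 4t + 2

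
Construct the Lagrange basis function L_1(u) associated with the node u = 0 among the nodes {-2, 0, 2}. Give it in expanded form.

L_1(u) = -(1/4)u^2 + 1

L_1(u) = (u + 2)(u - 2) / [(2)·(-2)]
       = (u^2 - 4) / (-4)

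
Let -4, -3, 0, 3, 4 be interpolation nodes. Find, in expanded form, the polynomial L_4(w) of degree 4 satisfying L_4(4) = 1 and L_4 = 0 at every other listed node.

L_4(w) = (w + 4)(w + 3)w(w - 3) / [(8)·(7)·(4)·(1)]
       = (w^4 + 4w^3 - 9w^2 - 36w) / (224)

L_4(w) = (1/224)w^4 + (1/56)w^3 - (9/224)w^2 - (9/56)w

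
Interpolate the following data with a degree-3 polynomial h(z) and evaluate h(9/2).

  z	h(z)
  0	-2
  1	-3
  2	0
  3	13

Using Newton's divided-difference form:
h[0,1] = (-3 - (-2)) / (1 - 0) = -1
h[1,2] = (0 - (-3)) / (2 - 1) = 3
h[2,3] = (13 - 0) / (3 - 2) = 13
h[0,1,2] = (3 - (-1)) / (2 - 0) = 2
h[1,2,3] = (13 - 3) / (3 - 1) = 5
h[0,1,2,3] = (5 - 2) / (3 - 0) = 1
h(9/2) = -2 + (-1)·(9/2) + 2·(9/2)·(7/2) + 1·(9/2)·(7/2)·(5/2) = 515/8

515/8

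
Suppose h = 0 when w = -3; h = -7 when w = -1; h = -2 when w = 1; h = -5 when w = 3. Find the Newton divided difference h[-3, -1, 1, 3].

-5/12

h[-3,-1] = (-7 - 0) / (-1 - (-3)) = -7/2
h[-1,1] = (-2 - (-7)) / (1 - (-1)) = 5/2
h[1,3] = (-5 - (-2)) / (3 - 1) = -3/2
h[-3,-1,1] = (5/2 - (-7/2)) / (1 - (-3)) = 3/2
h[-1,1,3] = (-3/2 - 5/2) / (3 - (-1)) = -1
h[-3,-1,1,3] = (-1 - 3/2) / (3 - (-3)) = -5/12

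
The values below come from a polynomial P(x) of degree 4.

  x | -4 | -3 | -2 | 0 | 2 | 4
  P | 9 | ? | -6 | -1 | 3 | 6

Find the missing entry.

The 5 known values determine P uniquely (degree ≤ 4).
L_0(-3) = (-1)·(-3)·(-5)·(-7)/[(-2)·(-4)·(-6)·(-8)] = 35/128
L_1(-3) = (1)·(-3)·(-5)·(-7)/[(2)·(-2)·(-4)·(-6)] = 35/32
L_2(-3) = (1)·(-1)·(-5)·(-7)/[(4)·(2)·(-2)·(-4)] = -35/64
L_3(-3) = (1)·(-1)·(-3)·(-7)/[(6)·(4)·(2)·(-2)] = 7/32
L_4(-3) = (1)·(-1)·(-3)·(-5)/[(8)·(6)·(4)·(2)] = -5/128
Sum: 9·(35/128) + (-6)·(35/32) + (-1)·(-35/64) + 3·(7/32) + 6·(-5/128) = -401/128

-401/128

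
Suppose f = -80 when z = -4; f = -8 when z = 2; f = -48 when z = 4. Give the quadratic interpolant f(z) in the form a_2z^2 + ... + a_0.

f(z) = -4z^2 + 4z

Newton's divided differences:
f[-4,2] = (-8 - (-80)) / (2 - (-4)) = 12
f[2,4] = (-48 - (-8)) / (4 - 2) = -20
f[-4,2,4] = (-20 - 12) / (4 - (-4)) = -4
f(z) = -80 + 12·(z + 4) + (-4)·(z + 4)(z - 2)
Expanding: f(z) = -4z^2 + 4z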